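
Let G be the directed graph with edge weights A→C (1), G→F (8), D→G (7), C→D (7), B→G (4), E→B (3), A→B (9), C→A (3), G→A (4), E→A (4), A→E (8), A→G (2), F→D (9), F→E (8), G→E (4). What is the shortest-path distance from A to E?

Comparing a few candidate routes:
A → B → G → E: 9 + 4 + 4 = 17
A → E: 8
A → G → F → E: 2 + 8 + 8 = 18
A → G → E: 2 + 4 = 6
Shortest: 6.

6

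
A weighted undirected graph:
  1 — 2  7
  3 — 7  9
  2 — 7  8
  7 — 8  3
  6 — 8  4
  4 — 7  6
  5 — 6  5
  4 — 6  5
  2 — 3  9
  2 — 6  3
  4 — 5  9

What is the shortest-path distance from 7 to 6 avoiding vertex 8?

A few of the 7→6 routes:
7 → 4 → 6: 6 + 5 = 11
7 → 2 → 6: 8 + 3 = 11
7 → 4 → 5 → 6: 6 + 9 + 5 = 20
The minimum is 11.

11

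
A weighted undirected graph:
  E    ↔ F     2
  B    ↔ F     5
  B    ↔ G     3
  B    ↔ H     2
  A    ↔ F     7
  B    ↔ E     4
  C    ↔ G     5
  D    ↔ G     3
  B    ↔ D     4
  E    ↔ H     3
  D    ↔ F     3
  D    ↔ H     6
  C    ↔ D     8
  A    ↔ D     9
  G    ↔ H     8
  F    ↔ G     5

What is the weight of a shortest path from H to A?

12

A few of the H→A routes:
H → B → F → A: 2 + 5 + 7 = 14
H → B → D → A: 2 + 4 + 9 = 15
H → D → A: 6 + 9 = 15
H → E → F → A: 3 + 2 + 7 = 12
Shortest: 12.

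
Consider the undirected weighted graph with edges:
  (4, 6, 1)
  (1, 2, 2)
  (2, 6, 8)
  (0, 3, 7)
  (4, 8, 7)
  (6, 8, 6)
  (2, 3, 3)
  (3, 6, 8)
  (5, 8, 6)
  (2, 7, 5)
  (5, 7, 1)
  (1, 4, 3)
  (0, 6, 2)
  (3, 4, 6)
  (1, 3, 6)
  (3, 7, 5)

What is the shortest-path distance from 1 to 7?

7

Checking several routes:
1 -> 3 -> 7: 6 + 5 = 11
1 -> 4 -> 8 -> 5 -> 7: 3 + 7 + 6 + 1 = 17
1 -> 4 -> 3 -> 7: 3 + 6 + 5 = 14
1 -> 2 -> 7: 2 + 5 = 7
1 -> 3 -> 2 -> 7: 6 + 3 + 5 = 14
1 -> 2 -> 3 -> 7: 2 + 3 + 5 = 10
The minimum is 7.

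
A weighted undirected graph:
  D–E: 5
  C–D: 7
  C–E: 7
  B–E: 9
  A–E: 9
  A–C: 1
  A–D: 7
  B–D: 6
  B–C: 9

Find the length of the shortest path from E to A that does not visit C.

9

Candidate routes:
E → A: 9
E → B → D → A: 9 + 6 + 7 = 22
E → D → A: 5 + 7 = 12
The minimum is 9.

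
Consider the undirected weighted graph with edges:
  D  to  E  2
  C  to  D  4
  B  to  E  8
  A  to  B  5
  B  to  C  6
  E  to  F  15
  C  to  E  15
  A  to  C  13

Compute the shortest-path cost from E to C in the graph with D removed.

Candidate routes:
E→B→A→C: 8 + 5 + 13 = 26
E→C: 15
E→B→C: 8 + 6 = 14
Shortest: 14.

14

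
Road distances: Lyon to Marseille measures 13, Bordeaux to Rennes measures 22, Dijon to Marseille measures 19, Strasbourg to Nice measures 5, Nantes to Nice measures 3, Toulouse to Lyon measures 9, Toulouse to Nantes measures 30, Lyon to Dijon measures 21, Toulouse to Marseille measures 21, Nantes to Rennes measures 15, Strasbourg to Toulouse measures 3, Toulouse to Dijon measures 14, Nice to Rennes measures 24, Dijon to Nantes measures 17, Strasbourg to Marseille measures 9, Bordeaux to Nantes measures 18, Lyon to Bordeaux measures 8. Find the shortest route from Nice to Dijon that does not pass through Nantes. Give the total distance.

Some routes from Nice to Dijon avoiding Nantes:
Nice→Strasbourg→Marseille→Dijon: 5 + 9 + 19 = 33
Nice→Strasbourg→Toulouse→Dijon: 5 + 3 + 14 = 22
Nice→Strasbourg→Toulouse→Lyon→Dijon: 5 + 3 + 9 + 21 = 38
The minimum is 22.

22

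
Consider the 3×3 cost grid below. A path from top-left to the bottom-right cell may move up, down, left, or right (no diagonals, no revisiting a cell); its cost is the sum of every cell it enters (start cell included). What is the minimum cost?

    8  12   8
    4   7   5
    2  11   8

32

Path r0c0 → r1c0 → r1c1 → r1c2 → r2c2: 8 + 4 + 7 + 5 + 8 = 32.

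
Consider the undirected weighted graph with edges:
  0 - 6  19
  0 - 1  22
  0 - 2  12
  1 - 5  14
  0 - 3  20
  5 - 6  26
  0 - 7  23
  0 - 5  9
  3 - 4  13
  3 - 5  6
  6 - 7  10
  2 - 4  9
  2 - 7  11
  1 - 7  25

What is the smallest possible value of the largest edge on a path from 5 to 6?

12

A few of the 5→6 routes:
5→0→6: max(9, 19) = 19
5→0→2→7→6: max(9, 12, 11, 10) = 12
5→3→4→2→7→6: max(6, 13, 9, 11, 10) = 13
The minimum achievable maximum is 12.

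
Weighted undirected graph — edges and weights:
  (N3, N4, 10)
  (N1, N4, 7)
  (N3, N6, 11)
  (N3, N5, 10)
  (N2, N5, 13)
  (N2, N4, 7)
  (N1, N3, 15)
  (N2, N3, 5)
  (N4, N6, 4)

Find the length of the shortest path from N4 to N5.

Comparing a few candidate routes:
N4 - N6 - N3 - N5: 4 + 11 + 10 = 25
N4 - N2 - N3 - N5: 7 + 5 + 10 = 22
N4 - N3 - N5: 10 + 10 = 20
N4 - N3 - N2 - N5: 10 + 5 + 13 = 28
N4 - N2 - N5: 7 + 13 = 20
The minimum is 20.

20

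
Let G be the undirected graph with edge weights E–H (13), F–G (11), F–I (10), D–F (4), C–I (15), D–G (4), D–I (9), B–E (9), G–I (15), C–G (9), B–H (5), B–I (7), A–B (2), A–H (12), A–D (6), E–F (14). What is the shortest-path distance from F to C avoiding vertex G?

25

Checking several routes:
F -> D -> A -> B -> I -> C: 4 + 6 + 2 + 7 + 15 = 34
F -> I -> C: 10 + 15 = 25
F -> D -> I -> C: 4 + 9 + 15 = 28
The minimum is 25.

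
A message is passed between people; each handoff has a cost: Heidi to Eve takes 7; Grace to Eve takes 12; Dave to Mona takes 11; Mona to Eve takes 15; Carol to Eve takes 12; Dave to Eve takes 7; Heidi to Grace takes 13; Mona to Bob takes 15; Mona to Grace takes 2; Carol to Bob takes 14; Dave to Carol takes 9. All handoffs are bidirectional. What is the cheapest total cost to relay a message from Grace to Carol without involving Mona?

24

Candidate routes:
Grace→Heidi→Eve→Carol: 13 + 7 + 12 = 32
Grace→Eve→Dave→Carol: 12 + 7 + 9 = 28
Grace→Heidi→Eve→Dave→Carol: 13 + 7 + 7 + 9 = 36
Grace→Eve→Carol: 12 + 12 = 24
Best route has total 24.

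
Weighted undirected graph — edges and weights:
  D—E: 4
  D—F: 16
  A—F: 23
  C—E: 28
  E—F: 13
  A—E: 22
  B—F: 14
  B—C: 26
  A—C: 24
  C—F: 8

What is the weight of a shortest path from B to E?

A few of the B→E routes:
B → F → D → E: 14 + 16 + 4 = 34
B → F → C → E: 14 + 8 + 28 = 50
B → C → F → D → E: 26 + 8 + 16 + 4 = 54
B → C → F → E: 26 + 8 + 13 = 47
B → C → E: 26 + 28 = 54
B → F → E: 14 + 13 = 27
Shortest: 27.

27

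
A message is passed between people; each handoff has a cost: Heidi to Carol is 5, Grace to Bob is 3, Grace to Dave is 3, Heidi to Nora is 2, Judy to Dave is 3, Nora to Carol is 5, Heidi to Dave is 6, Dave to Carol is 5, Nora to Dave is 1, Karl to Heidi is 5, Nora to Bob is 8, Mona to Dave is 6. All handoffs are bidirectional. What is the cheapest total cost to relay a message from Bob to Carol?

11

Some routes from Bob to Carol:
Bob - Nora - Carol: 8 + 5 = 13
Bob - Grace - Dave - Carol: 3 + 3 + 5 = 11
Bob - Nora - Dave - Carol: 8 + 1 + 5 = 14
Bob - Grace - Dave - Nora - Carol: 3 + 3 + 1 + 5 = 12
The minimum is 11.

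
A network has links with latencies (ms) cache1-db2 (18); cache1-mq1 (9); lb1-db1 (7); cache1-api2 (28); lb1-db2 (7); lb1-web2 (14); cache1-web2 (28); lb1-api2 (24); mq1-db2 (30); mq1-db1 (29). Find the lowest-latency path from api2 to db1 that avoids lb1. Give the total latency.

66

Candidate routes:
api2-cache1-mq1-db1: 28 + 9 + 29 = 66
api2-cache1-db2-mq1-db1: 28 + 18 + 30 + 29 = 105
Shortest: 66 ms.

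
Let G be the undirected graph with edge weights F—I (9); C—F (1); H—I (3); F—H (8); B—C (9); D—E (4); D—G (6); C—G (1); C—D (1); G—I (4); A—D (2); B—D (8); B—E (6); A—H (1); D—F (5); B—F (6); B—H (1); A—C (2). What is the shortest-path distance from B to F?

5

A few of the B→F routes:
B → H → A → D → F: 1 + 1 + 2 + 5 = 9
B → H → A → C → F: 1 + 1 + 2 + 1 = 5
B → H → A → D → C → F: 1 + 1 + 2 + 1 + 1 = 6
B → F: 6
The minimum is 5.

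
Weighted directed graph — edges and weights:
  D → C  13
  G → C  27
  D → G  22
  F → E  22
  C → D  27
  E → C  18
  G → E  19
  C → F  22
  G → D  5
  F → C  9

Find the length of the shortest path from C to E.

Paths from C to E:
C -> D -> G -> E: 27 + 22 + 19 = 68
C -> F -> E: 22 + 22 = 44
Best route has total 44.

44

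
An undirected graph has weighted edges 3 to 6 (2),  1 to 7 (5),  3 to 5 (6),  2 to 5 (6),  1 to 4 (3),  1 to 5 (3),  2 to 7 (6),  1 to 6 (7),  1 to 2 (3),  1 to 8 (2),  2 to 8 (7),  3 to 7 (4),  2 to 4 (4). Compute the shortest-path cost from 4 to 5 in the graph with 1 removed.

10

Paths from 4 to 5 avoiding 1:
4→2→7→3→5: 4 + 6 + 4 + 6 = 20
4→2→5: 4 + 6 = 10
Best route has total 10.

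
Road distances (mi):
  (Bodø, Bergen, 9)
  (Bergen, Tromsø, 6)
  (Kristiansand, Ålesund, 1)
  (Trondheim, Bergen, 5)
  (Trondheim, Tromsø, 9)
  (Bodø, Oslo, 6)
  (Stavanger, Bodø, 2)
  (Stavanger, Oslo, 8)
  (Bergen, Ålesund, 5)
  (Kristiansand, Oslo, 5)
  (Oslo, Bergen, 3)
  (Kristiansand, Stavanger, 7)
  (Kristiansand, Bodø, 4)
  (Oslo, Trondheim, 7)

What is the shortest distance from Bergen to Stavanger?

11

Checking several routes:
Bergen -> Oslo -> Bodø -> Stavanger: 3 + 6 + 2 = 11
Bergen -> Oslo -> Stavanger: 3 + 8 = 11
Bergen -> Ålesund -> Kristiansand -> Bodø -> Stavanger: 5 + 1 + 4 + 2 = 12
Bergen -> Ålesund -> Kristiansand -> Stavanger: 5 + 1 + 7 = 13
Bergen -> Oslo -> Kristiansand -> Bodø -> Stavanger: 3 + 5 + 4 + 2 = 14
Bergen -> Bodø -> Stavanger: 9 + 2 = 11
The minimum is 11 mi.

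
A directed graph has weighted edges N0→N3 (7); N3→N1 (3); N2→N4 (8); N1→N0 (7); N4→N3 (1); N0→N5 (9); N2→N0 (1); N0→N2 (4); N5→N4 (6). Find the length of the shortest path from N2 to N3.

8

Routes from N2 to N3:
N2 → N0 → N5 → N4 → N3: 1 + 9 + 6 + 1 = 17
N2 → N0 → N3: 1 + 7 = 8
N2 → N4 → N3: 8 + 1 = 9
Shortest: 8.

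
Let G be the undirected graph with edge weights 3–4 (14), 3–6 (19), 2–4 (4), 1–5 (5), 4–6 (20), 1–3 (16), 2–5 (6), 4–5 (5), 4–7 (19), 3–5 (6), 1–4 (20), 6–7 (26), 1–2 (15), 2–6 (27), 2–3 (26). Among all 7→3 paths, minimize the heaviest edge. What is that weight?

Checking several routes:
7 - 4 - 2 - 1 - 5 - 3: max(19, 4, 15, 5, 6) = 19
7 - 4 - 5 - 3: max(19, 5, 6) = 19
7 - 4 - 3: max(19, 14) = 19
7 - 4 - 2 - 5 - 1 - 3: max(19, 4, 6, 5, 16) = 19
7 - 4 - 2 - 1 - 3: max(19, 4, 15, 16) = 19
7 - 4 - 2 - 5 - 3: max(19, 4, 6, 6) = 19
Best route has worst link 19.

19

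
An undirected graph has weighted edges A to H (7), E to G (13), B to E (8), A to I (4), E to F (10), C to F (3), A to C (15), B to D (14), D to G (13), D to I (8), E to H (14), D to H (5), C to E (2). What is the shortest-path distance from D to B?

Some routes from D to B:
D -> H -> A -> C -> E -> B: 5 + 7 + 15 + 2 + 8 = 37
D -> I -> A -> H -> E -> B: 8 + 4 + 7 + 14 + 8 = 41
D -> H -> E -> B: 5 + 14 + 8 = 27
D -> G -> E -> B: 13 + 13 + 8 = 34
D -> B: 14
D -> I -> A -> C -> E -> B: 8 + 4 + 15 + 2 + 8 = 37
Shortest: 14.

14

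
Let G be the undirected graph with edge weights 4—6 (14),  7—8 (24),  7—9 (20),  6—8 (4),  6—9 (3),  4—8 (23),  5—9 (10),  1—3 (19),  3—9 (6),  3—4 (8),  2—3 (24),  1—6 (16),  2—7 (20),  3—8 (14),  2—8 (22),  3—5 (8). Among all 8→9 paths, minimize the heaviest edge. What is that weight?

4

Comparing a few candidate routes:
8-6-4-3-5-9: max(4, 14, 8, 8, 10) = 14
8-3-5-9: max(14, 8, 10) = 14
8-6-4-3-9: max(4, 14, 8, 6) = 14
8-6-9: max(4, 3) = 4
The minimum achievable maximum is 4.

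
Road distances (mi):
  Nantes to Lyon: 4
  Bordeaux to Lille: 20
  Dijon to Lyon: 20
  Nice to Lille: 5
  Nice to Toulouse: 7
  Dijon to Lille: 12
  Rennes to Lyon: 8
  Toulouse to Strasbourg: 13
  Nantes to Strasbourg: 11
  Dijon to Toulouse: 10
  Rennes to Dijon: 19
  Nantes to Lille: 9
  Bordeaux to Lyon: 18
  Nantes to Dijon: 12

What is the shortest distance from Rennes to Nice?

26

Comparing a few candidate routes:
Rennes -> Dijon -> Lille -> Nice: 19 + 12 + 5 = 36
Rennes -> Lyon -> Nantes -> Dijon -> Lille -> Nice: 8 + 4 + 12 + 12 + 5 = 41
Rennes -> Lyon -> Nantes -> Dijon -> Toulouse -> Nice: 8 + 4 + 12 + 10 + 7 = 41
Rennes -> Lyon -> Nantes -> Lille -> Nice: 8 + 4 + 9 + 5 = 26
Rennes -> Dijon -> Toulouse -> Nice: 19 + 10 + 7 = 36
The minimum is 26 mi.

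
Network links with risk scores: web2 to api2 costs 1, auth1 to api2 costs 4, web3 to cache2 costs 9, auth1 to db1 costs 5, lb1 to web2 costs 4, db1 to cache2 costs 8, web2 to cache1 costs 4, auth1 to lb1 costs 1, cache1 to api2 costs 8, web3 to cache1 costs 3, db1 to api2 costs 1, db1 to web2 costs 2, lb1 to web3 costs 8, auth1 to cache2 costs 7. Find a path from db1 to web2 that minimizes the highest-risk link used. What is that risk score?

Some routes from db1 to web2:
db1 -> api2 -> auth1 -> lb1 -> web2: max(1, 4, 1, 4) = 4
db1 -> auth1 -> lb1 -> web2: max(5, 1, 4) = 5
db1 -> auth1 -> api2 -> web2: max(5, 4, 1) = 5
db1 -> api2 -> web2: max(1, 1) = 1
db1 -> web2: max(2) = 2
The minimum achievable maximum is 1.

1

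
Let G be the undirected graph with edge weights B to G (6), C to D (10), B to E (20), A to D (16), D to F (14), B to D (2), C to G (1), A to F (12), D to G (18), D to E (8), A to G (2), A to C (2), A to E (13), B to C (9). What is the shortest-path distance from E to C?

Comparing a few candidate routes:
E-D-B-G-C: 8 + 2 + 6 + 1 = 17
E-D-C: 8 + 10 = 18
E-D-B-C: 8 + 2 + 9 = 19
E-A-G-C: 13 + 2 + 1 = 16
E-A-C: 13 + 2 = 15
Shortest: 15.

15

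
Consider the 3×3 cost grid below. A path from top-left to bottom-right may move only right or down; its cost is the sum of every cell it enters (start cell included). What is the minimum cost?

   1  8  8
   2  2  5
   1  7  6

Take (0,0)→(1,0)→(1,1)→(1,2)→(2,2) for a total of 1 + 2 + 2 + 5 + 6 = 16.
For comparison, the top-then-right route costs 28.

16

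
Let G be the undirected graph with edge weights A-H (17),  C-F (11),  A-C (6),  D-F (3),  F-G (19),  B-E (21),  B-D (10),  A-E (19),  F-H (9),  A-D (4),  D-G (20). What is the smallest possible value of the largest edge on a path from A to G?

19

A few of the A→G routes:
A -> D -> G: max(4, 20) = 20
A -> D -> F -> G: max(4, 3, 19) = 19
A -> H -> F -> G: max(17, 9, 19) = 19
A -> C -> F -> G: max(6, 11, 19) = 19
Best route has worst link 19.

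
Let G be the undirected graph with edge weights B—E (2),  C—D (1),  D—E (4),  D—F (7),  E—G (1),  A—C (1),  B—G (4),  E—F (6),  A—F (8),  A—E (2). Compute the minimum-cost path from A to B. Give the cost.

Some routes from A to B:
A-E-G-B: 2 + 1 + 4 = 7
A-E-B: 2 + 2 = 4
A-C-D-E-B: 1 + 1 + 4 + 2 = 8
The minimum is 4.

4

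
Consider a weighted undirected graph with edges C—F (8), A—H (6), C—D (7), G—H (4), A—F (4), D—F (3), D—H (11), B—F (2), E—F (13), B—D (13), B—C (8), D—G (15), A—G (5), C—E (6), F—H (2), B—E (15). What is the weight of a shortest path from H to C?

10

Some routes from H to C:
H-F-D-C: 2 + 3 + 7 = 12
H-F-B-C: 2 + 2 + 8 = 12
H-F-C: 2 + 8 = 10
The minimum is 10.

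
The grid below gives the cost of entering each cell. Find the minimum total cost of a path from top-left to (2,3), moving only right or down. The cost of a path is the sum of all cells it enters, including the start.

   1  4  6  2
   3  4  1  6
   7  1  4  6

Best path: (0,0) (1,0) (1,1) (1,2) (2,2) (2,3)
Cost: 1 + 3 + 4 + 1 + 4 + 6 = 19

19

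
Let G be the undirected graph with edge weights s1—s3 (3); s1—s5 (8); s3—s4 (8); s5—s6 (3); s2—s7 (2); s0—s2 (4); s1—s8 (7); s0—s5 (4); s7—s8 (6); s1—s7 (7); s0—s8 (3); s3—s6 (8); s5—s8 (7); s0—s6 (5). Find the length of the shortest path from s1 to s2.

Checking several routes:
s1-s7-s8-s0-s2: 7 + 6 + 3 + 4 = 20
s1-s5-s0-s2: 8 + 4 + 4 = 16
s1-s7-s2: 7 + 2 = 9
s1-s8-s0-s2: 7 + 3 + 4 = 14
s1-s8-s7-s2: 7 + 6 + 2 = 15
The minimum is 9.

9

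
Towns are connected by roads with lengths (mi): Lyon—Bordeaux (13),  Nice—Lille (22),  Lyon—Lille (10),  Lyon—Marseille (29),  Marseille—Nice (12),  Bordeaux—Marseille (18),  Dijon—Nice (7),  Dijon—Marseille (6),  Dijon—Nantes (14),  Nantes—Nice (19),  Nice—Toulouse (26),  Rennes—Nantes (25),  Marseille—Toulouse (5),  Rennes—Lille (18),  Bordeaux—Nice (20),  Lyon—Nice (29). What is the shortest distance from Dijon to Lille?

29

Some routes from Dijon to Lille:
Dijon→Marseille→Lyon→Lille: 6 + 29 + 10 = 45
Dijon→Nice→Lyon→Lille: 7 + 29 + 10 = 46
Dijon→Nice→Lille: 7 + 22 = 29
Dijon→Marseille→Nice→Lille: 6 + 12 + 22 = 40
Best route has total 29 mi.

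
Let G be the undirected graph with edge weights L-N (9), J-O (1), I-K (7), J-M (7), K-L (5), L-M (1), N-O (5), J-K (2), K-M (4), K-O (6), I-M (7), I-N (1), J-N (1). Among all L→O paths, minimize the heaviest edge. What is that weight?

4

Some routes from L to O:
L→M→K→J→O: max(1, 4, 2, 1) = 4
L→M→K→O: max(1, 4, 6) = 6
L→M→K→J→N→O: max(1, 4, 2, 1, 5) = 5
L→K→J→O: max(5, 2, 1) = 5
L→K→J→N→O: max(5, 2, 1, 5) = 5
L→K→O: max(5, 6) = 6
Best route has worst link 4.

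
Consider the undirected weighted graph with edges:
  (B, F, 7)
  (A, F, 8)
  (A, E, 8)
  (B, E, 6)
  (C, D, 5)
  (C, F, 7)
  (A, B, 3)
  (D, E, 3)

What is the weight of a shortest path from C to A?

15

Some routes from C to A:
C -> D -> E -> A: 5 + 3 + 8 = 16
C -> D -> E -> B -> A: 5 + 3 + 6 + 3 = 17
C -> F -> B -> A: 7 + 7 + 3 = 17
C -> F -> A: 7 + 8 = 15
The minimum is 15.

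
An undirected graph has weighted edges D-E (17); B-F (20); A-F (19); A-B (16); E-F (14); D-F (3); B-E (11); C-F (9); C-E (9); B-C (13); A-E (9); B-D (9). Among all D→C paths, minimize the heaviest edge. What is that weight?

Checking several routes:
D→F→C: max(3, 9) = 9
D→F→E→C: max(3, 14, 9) = 14
D→B→E→C: max(9, 11, 9) = 11
D→B→C: max(9, 13) = 13
Smallest bottleneck: 9.

9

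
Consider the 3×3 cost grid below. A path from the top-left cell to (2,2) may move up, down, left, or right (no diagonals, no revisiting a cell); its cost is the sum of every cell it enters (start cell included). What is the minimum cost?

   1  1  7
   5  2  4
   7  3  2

One optimal route is r0c0→r0c1→r1c1→r2c1→r2c2.
Its cost is 1 + 1 + 2 + 3 + 2 = 9.

9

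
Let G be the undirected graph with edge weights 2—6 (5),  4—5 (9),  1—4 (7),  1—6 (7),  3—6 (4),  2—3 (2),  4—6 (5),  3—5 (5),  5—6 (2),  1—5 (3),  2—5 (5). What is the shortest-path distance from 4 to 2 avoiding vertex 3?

10

Comparing a few candidate routes:
4 - 5 - 2: 9 + 5 = 14
4 - 1 - 5 - 2: 7 + 3 + 5 = 15
4 - 5 - 6 - 2: 9 + 2 + 5 = 16
4 - 6 - 2: 5 + 5 = 10
4 - 6 - 5 - 2: 5 + 2 + 5 = 12
4 - 1 - 5 - 6 - 2: 7 + 3 + 2 + 5 = 17
Shortest: 10.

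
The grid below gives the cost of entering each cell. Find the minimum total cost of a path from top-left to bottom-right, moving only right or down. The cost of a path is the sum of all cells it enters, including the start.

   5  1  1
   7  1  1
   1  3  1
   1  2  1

10

Take [0,0] → [0,1] → [0,2] → [1,2] → [2,2] → [3,2] for a total of 5 + 1 + 1 + 1 + 1 + 1 = 10.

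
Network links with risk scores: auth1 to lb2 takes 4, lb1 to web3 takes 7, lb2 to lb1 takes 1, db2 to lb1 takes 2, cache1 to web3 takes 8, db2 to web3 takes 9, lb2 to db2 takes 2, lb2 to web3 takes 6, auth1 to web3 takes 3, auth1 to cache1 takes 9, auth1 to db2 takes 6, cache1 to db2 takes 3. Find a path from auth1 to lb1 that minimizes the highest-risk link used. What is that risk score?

Some routes from auth1 to lb1:
auth1 → web3 → lb2 → db2 → lb1: max(3, 6, 2, 2) = 6
auth1 → lb2 → lb1: max(4, 1) = 4
auth1 → lb2 → db2 → lb1: max(4, 2, 2) = 4
auth1 → web3 → lb2 → lb1: max(3, 6, 1) = 6
Smallest bottleneck: 4.

4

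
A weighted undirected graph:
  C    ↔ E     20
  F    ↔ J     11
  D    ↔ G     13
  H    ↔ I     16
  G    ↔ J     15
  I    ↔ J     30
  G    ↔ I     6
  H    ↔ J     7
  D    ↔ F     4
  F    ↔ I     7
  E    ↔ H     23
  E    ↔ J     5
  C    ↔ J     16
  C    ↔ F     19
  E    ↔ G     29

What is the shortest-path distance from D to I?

11

Some routes from D to I:
D → G → J → F → I: 13 + 15 + 11 + 7 = 46
D → F → I: 4 + 7 = 11
D → F → J → G → I: 4 + 11 + 15 + 6 = 36
D → F → J → I: 4 + 11 + 30 = 45
D → F → J → H → I: 4 + 11 + 7 + 16 = 38
D → G → I: 13 + 6 = 19
Best route has total 11.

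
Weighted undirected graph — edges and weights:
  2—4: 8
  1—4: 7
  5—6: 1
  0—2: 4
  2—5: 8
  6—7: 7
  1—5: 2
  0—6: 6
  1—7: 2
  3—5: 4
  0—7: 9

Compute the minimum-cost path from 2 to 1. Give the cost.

Some routes from 2 to 1:
2→4→1: 8 + 7 = 15
2→0→6→5→1: 4 + 6 + 1 + 2 = 13
2→5→1: 8 + 2 = 10
Best route has total 10.

10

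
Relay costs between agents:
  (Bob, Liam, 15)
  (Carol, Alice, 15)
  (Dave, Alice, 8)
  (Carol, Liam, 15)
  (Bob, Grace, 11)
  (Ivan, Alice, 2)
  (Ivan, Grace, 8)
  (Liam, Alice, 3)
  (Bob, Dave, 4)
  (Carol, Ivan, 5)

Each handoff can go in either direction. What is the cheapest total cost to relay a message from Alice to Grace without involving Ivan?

23

Routes from Alice to Grace avoiding Ivan:
Alice - Liam - Bob - Grace: 3 + 15 + 11 = 29
Alice - Carol - Liam - Bob - Grace: 15 + 15 + 15 + 11 = 56
Alice - Dave - Bob - Grace: 8 + 4 + 11 = 23
Best route has total 23.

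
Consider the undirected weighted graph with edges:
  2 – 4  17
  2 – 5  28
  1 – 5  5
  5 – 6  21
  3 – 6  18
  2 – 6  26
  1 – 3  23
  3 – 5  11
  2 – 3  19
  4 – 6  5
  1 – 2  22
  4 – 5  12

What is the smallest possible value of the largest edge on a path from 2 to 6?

17

Comparing a few candidate routes:
2→4→6: max(17, 5) = 17
2→3→5→6: max(19, 11, 21) = 21
2→4→5→3→6: max(17, 12, 11, 18) = 18
2→3→5→4→6: max(19, 11, 12, 5) = 19
2→3→6: max(19, 18) = 19
The minimum achievable maximum is 17.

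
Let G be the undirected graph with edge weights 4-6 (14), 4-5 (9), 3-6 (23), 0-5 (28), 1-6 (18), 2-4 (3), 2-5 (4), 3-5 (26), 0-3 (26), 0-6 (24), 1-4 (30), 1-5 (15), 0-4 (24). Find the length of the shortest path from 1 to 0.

42

Some routes from 1 to 0:
1 -> 6 -> 0: 18 + 24 = 42
1 -> 5 -> 0: 15 + 28 = 43
1 -> 5 -> 2 -> 4 -> 0: 15 + 4 + 3 + 24 = 46
The minimum is 42.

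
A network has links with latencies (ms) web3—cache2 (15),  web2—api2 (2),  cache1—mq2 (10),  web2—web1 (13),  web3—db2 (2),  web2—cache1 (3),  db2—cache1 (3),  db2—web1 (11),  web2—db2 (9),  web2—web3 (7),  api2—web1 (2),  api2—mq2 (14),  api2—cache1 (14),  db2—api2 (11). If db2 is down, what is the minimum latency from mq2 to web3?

Comparing a few candidate routes:
mq2-cache1-web2-web3: 10 + 3 + 7 = 20
mq2-api2-web1-web2-web3: 14 + 2 + 13 + 7 = 36
mq2-api2-web2-web3: 14 + 2 + 7 = 23
mq2-cache1-api2-web2-web3: 10 + 14 + 2 + 7 = 33
mq2-api2-cache1-web2-web3: 14 + 14 + 3 + 7 = 38
Shortest: 20 ms.

20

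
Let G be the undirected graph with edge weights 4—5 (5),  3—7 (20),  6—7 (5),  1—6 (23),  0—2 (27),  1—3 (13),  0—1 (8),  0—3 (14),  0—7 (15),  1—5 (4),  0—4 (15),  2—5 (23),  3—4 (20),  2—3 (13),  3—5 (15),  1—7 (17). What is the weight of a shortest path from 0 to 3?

Checking several routes:
0 - 4 - 3: 15 + 20 = 35
0 - 3: 14
0 - 1 - 3: 8 + 13 = 21
0 - 7 - 3: 15 + 20 = 35
0 - 4 - 5 - 3: 15 + 5 + 15 = 35
0 - 1 - 5 - 3: 8 + 4 + 15 = 27
Shortest: 14.

14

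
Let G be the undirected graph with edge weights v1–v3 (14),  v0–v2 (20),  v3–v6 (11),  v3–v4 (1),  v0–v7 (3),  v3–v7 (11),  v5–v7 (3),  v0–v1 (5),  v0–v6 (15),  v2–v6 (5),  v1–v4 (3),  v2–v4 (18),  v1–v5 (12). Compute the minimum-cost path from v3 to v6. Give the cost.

11

Checking several routes:
v3-v4-v1-v0-v6: 1 + 3 + 5 + 15 = 24
v3-v7-v0-v6: 11 + 3 + 15 = 29
v3-v4-v2-v6: 1 + 18 + 5 = 24
v3-v6: 11
Best route has total 11.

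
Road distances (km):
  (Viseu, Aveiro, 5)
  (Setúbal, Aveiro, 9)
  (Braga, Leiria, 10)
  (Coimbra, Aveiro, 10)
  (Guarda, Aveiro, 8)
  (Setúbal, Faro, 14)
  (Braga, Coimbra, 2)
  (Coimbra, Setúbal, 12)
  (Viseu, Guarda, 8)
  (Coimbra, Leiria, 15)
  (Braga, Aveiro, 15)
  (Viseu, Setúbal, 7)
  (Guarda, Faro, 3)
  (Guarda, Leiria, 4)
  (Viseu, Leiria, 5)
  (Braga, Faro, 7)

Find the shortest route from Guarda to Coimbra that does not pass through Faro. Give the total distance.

16

A few of the Guarda→Coimbra routes:
Guarda → Viseu → Aveiro → Coimbra: 8 + 5 + 10 = 23
Guarda → Leiria → Braga → Coimbra: 4 + 10 + 2 = 16
Guarda → Leiria → Coimbra: 4 + 15 = 19
Guarda → Leiria → Viseu → Aveiro → Coimbra: 4 + 5 + 5 + 10 = 24
Guarda → Aveiro → Coimbra: 8 + 10 = 18
Shortest: 16 km.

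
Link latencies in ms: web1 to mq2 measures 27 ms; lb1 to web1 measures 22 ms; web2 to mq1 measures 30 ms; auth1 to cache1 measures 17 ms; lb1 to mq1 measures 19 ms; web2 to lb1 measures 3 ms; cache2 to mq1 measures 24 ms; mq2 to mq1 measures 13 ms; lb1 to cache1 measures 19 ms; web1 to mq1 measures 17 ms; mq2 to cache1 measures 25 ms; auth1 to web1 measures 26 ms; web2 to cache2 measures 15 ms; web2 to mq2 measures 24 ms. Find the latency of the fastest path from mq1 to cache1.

38

Checking several routes:
mq1-mq2-cache1: 13 + 25 = 38
mq1-web2-lb1-cache1: 30 + 3 + 19 = 52
mq1-lb1-cache1: 19 + 19 = 38
mq1-web1-lb1-cache1: 17 + 22 + 19 = 58
mq1-mq2-web2-lb1-cache1: 13 + 24 + 3 + 19 = 59
mq1-web1-auth1-cache1: 17 + 26 + 17 = 60
Best route has total 38 ms.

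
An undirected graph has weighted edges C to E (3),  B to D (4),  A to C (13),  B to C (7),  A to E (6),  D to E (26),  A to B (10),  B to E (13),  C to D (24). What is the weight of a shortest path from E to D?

14

Some routes from E to D:
E → B → D: 13 + 4 = 17
E → D: 26
E → A → B → D: 6 + 10 + 4 = 20
E → C → B → D: 3 + 7 + 4 = 14
The minimum is 14.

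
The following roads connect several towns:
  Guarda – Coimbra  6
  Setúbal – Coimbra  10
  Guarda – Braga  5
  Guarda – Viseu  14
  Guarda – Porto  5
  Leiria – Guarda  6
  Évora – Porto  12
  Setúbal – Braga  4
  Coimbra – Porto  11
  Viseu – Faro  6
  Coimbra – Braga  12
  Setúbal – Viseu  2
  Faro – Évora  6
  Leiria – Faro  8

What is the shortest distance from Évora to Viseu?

12

Checking several routes:
Évora→Porto→Guarda→Braga→Setúbal→Viseu: 12 + 5 + 5 + 4 + 2 = 28
Évora→Faro→Viseu: 6 + 6 = 12
Évora→Faro→Leiria→Guarda→Braga→Setúbal→Viseu: 6 + 8 + 6 + 5 + 4 + 2 = 31
Évora→Porto→Guarda→Viseu: 12 + 5 + 14 = 31
The minimum is 12.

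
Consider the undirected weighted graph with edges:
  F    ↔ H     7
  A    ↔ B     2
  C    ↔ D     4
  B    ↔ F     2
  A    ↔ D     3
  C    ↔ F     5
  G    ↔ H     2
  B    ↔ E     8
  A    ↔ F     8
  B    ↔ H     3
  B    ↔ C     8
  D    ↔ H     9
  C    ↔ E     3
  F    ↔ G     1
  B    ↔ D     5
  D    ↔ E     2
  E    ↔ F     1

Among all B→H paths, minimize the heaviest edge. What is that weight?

2

A few of the B→H routes:
B - A - D - E - F - G - H: max(2, 3, 2, 1, 1, 2) = 3
B - H: max(3) = 3
B - F - G - H: max(2, 1, 2) = 2
Smallest bottleneck: 2.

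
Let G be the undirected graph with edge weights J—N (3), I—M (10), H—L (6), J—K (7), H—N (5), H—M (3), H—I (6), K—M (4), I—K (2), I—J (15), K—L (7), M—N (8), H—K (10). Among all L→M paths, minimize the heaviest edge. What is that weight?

6

Checking several routes:
L -> H -> N -> J -> K -> M: max(6, 5, 3, 7, 4) = 7
L -> H -> M: max(6, 3) = 6
L -> K -> I -> H -> M: max(7, 2, 6, 3) = 7
L -> K -> M: max(7, 4) = 7
L -> H -> I -> K -> M: max(6, 6, 2, 4) = 6
The minimum achievable maximum is 6.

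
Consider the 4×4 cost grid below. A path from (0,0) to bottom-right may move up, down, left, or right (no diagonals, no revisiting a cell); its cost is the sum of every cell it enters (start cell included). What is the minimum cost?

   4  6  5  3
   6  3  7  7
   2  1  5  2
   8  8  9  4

One optimal route is [0,0]→[1,0]→[2,0]→[2,1]→[2,2]→[2,3]→[3,3].
Its cost is 4 + 6 + 2 + 1 + 5 + 2 + 4 = 24.

24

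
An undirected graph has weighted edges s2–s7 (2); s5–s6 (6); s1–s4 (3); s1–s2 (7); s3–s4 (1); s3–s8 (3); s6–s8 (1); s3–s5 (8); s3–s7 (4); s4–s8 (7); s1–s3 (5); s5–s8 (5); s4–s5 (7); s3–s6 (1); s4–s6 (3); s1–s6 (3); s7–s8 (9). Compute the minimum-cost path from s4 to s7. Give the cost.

5

Checking several routes:
s4 -> s6 -> s8 -> s3 -> s7: 3 + 1 + 3 + 4 = 11
s4 -> s1 -> s2 -> s7: 3 + 7 + 2 = 12
s4 -> s3 -> s7: 1 + 4 = 5
s4 -> s6 -> s3 -> s7: 3 + 1 + 4 = 8
s4 -> s1 -> s6 -> s3 -> s7: 3 + 3 + 1 + 4 = 11
s4 -> s1 -> s3 -> s7: 3 + 5 + 4 = 12
Shortest: 5.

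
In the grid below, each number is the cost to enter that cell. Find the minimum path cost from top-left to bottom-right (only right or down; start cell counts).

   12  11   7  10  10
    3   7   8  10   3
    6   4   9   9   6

Take [0,0]→[1,0]→[1,1]→[1,2]→[1,3]→[1,4]→[2,4] for a total of 12 + 3 + 7 + 8 + 10 + 3 + 6 = 49.

49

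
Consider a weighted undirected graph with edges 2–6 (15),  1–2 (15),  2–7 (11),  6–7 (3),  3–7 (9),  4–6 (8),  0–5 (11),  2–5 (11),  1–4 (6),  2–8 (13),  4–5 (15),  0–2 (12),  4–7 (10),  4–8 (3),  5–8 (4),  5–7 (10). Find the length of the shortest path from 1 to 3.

25

A few of the 1→3 routes:
1 - 4 - 6 - 7 - 3: 6 + 8 + 3 + 9 = 26
1 - 4 - 8 - 5 - 7 - 3: 6 + 3 + 4 + 10 + 9 = 32
1 - 2 - 7 - 3: 15 + 11 + 9 = 35
1 - 4 - 5 - 7 - 3: 6 + 15 + 10 + 9 = 40
1 - 4 - 7 - 3: 6 + 10 + 9 = 25
Shortest: 25.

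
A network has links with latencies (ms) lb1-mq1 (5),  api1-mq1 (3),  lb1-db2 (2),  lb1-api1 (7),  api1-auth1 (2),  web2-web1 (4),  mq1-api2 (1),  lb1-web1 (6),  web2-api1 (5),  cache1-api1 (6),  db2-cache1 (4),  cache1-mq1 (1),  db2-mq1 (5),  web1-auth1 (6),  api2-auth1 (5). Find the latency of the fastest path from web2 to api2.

Checking several routes:
web2-api1-mq1-api2: 5 + 3 + 1 = 9
web2-web1-lb1-mq1-api2: 4 + 6 + 5 + 1 = 16
web2-api1-auth1-api2: 5 + 2 + 5 = 12
web2-web1-auth1-api2: 4 + 6 + 5 = 15
web2-web1-auth1-api1-mq1-api2: 4 + 6 + 2 + 3 + 1 = 16
web2-api1-cache1-mq1-api2: 5 + 6 + 1 + 1 = 13
The minimum is 9 ms.

9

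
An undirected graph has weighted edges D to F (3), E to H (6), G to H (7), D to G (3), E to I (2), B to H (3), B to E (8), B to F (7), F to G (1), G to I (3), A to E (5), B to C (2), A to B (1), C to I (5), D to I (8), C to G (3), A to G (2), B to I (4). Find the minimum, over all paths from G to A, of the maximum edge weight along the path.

Comparing a few candidate routes:
G → A: max(2) = 2
G → C → B → A: max(3, 2, 1) = 3
G → I → B → A: max(3, 4, 1) = 4
Smallest bottleneck: 2.

2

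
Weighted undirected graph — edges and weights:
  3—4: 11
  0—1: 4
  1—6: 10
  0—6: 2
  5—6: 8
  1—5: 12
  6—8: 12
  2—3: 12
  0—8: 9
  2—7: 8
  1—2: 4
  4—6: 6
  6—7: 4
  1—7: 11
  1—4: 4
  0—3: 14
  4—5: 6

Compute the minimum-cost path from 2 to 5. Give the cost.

Checking several routes:
2-1-0-6-5: 4 + 4 + 2 + 8 = 18
2-1-4-5: 4 + 4 + 6 = 14
2-1-5: 4 + 12 = 16
Shortest: 14.

14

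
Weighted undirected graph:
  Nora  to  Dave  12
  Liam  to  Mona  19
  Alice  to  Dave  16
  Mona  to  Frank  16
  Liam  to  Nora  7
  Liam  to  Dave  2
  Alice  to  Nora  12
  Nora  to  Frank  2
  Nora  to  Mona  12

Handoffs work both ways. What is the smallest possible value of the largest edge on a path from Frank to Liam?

7

Comparing a few candidate routes:
Frank-Nora-Dave-Liam: max(2, 12, 2) = 12
Frank-Nora-Alice-Dave-Liam: max(2, 12, 16, 2) = 16
Frank-Nora-Liam: max(2, 7) = 7
Frank-Mona-Nora-Dave-Liam: max(16, 12, 12, 2) = 16
Frank-Mona-Nora-Liam: max(16, 12, 7) = 16
Frank-Mona-Nora-Alice-Dave-Liam: max(16, 12, 12, 16, 2) = 16
The minimum achievable maximum is 7.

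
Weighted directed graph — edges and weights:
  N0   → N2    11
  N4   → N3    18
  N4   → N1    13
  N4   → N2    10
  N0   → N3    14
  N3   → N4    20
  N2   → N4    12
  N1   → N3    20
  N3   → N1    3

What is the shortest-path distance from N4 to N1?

13

Paths from N4 to N1:
N4→N3→N1: 18 + 3 = 21
N4→N1: 13
Best route has total 13.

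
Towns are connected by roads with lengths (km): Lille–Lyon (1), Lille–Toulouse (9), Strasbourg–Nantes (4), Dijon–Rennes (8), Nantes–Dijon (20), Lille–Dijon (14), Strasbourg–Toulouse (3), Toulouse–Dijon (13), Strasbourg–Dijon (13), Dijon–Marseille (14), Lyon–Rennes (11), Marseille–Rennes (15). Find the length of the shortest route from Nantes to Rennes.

Checking several routes:
Nantes → Strasbourg → Toulouse → Dijon → Rennes: 4 + 3 + 13 + 8 = 28
Nantes → Strasbourg → Dijon → Rennes: 4 + 13 + 8 = 25
Nantes → Strasbourg → Toulouse → Lille → Dijon → Rennes: 4 + 3 + 9 + 14 + 8 = 38
Nantes → Dijon → Rennes: 20 + 8 = 28
Nantes → Strasbourg → Toulouse → Lille → Lyon → Rennes: 4 + 3 + 9 + 1 + 11 = 28
Shortest: 25 km.

25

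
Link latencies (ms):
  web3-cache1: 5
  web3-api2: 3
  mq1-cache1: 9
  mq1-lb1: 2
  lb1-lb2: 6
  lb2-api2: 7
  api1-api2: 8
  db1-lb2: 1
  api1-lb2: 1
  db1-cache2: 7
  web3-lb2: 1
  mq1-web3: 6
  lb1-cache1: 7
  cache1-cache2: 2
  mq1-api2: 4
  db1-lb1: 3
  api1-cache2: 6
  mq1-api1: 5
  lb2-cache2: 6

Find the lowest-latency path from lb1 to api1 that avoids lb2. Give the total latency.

7

A few of the lb1→api1 routes:
lb1-mq1-api1: 2 + 5 = 7
lb1-mq1-cache1-cache2-api1: 2 + 9 + 2 + 6 = 19
lb1-db1-cache2-api1: 3 + 7 + 6 = 16
lb1-cache1-cache2-api1: 7 + 2 + 6 = 15
lb1-mq1-api2-api1: 2 + 4 + 8 = 14
Shortest: 7 ms.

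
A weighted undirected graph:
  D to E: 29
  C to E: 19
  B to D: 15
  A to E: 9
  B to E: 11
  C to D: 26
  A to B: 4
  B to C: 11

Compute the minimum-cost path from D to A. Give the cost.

19

Checking several routes:
D → B → E → A: 15 + 11 + 9 = 35
D → C → B → A: 26 + 11 + 4 = 41
D → E → B → A: 29 + 11 + 4 = 44
D → B → C → E → A: 15 + 11 + 19 + 9 = 54
D → B → A: 15 + 4 = 19
D → E → A: 29 + 9 = 38
Shortest: 19.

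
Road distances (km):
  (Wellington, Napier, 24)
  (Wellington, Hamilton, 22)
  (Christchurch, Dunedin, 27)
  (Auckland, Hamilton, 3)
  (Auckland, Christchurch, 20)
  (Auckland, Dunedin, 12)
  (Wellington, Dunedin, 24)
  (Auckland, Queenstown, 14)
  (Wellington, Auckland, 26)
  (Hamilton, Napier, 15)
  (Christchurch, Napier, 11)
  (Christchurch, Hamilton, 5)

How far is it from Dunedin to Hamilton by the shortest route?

Checking several routes:
Dunedin→Christchurch→Hamilton: 27 + 5 = 32
Dunedin→Auckland→Christchurch→Hamilton: 12 + 20 + 5 = 37
Dunedin→Christchurch→Auckland→Hamilton: 27 + 20 + 3 = 50
Dunedin→Christchurch→Napier→Hamilton: 27 + 11 + 15 = 53
Dunedin→Auckland→Hamilton: 12 + 3 = 15
Dunedin→Wellington→Hamilton: 24 + 22 = 46
Best route has total 15 km.

15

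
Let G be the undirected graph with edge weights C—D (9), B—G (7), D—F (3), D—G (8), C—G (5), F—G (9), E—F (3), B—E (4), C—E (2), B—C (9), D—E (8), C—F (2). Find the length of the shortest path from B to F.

7

Comparing a few candidate routes:
B-C-F: 9 + 2 = 11
B-E-C-F: 4 + 2 + 2 = 8
B-E-F: 4 + 3 = 7
The minimum is 7.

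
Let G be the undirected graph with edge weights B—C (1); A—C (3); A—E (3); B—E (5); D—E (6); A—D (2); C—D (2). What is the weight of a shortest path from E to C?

Paths from E to C:
E-D-C: 6 + 2 = 8
E-D-A-C: 6 + 2 + 3 = 11
E-B-C: 5 + 1 = 6
E-A-D-C: 3 + 2 + 2 = 7
E-A-C: 3 + 3 = 6
Shortest: 6.

6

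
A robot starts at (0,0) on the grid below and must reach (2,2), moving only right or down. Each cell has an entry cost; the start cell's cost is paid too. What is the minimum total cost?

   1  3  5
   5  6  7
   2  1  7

Cheapest: (0,0) → (1,0) → (2,0) → (2,1) → (2,2)
  1 + 5 + 2 + 1 + 7 = 16
For comparison, the top-then-right route costs 23.

16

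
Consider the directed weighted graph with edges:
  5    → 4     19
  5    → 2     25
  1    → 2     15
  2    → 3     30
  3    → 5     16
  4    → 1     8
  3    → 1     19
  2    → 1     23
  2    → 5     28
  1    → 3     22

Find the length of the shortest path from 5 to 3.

49

Checking several routes:
5 → 2 → 3: 25 + 30 = 55
5 → 2 → 1 → 3: 25 + 23 + 22 = 70
5 → 4 → 1 → 3: 19 + 8 + 22 = 49
The minimum is 49.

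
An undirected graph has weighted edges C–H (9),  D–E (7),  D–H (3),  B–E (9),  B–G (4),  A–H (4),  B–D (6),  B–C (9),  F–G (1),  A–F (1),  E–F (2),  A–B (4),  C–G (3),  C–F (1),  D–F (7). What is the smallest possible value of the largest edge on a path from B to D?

Checking several routes:
B - G - C - F - A - H - D: max(4, 3, 1, 1, 4, 3) = 4
B - G - C - F - D: max(4, 3, 1, 7) = 7
B - G - F - A - H - D: max(4, 1, 1, 4, 3) = 4
B - D: max(6) = 6
B - G - C - F - E - D: max(4, 3, 1, 2, 7) = 7
B - A - H - D: max(4, 4, 3) = 4
The minimum achievable maximum is 4.

4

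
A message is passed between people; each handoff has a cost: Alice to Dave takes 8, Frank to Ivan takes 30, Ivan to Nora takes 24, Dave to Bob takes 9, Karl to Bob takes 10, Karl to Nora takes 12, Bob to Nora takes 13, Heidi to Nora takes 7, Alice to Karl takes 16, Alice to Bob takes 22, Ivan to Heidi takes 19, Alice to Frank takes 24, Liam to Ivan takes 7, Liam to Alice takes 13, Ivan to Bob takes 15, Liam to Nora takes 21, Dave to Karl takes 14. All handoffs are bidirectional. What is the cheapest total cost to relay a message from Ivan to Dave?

Checking several routes:
Ivan - Liam - Alice - Dave: 7 + 13 + 8 = 28
Ivan - Bob - Karl - Dave: 15 + 10 + 14 = 39
Ivan - Bob - Dave: 15 + 9 = 24
Best route has total 24.

24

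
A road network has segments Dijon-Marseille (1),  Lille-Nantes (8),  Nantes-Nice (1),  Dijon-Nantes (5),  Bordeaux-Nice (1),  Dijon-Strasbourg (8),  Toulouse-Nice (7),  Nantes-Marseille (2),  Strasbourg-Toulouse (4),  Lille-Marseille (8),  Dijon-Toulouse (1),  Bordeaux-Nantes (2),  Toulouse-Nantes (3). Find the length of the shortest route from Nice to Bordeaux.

1

Some routes from Nice to Bordeaux:
Nice -> Nantes -> Bordeaux: 1 + 2 = 3
Nice -> Bordeaux: 1
Nice -> Toulouse -> Dijon -> Marseille -> Nantes -> Bordeaux: 7 + 1 + 1 + 2 + 2 = 13
Nice -> Toulouse -> Dijon -> Nantes -> Bordeaux: 7 + 1 + 5 + 2 = 15
Nice -> Toulouse -> Nantes -> Bordeaux: 7 + 3 + 2 = 12
Nice -> Toulouse -> Strasbourg -> Dijon -> Marseille -> Nantes -> Bordeaux: 7 + 4 + 8 + 1 + 2 + 2 = 24
Best route has total 1 mi.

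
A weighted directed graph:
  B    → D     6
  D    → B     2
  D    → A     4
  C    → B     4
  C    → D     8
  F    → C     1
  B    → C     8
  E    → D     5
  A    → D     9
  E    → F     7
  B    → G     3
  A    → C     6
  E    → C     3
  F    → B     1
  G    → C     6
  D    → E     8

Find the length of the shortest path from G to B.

Routes from G to B:
G-C-B: 6 + 4 = 10
G-C-D-B: 6 + 8 + 2 = 16
G-C-D-E-F-B: 6 + 8 + 8 + 7 + 1 = 30
Best route has total 10.

10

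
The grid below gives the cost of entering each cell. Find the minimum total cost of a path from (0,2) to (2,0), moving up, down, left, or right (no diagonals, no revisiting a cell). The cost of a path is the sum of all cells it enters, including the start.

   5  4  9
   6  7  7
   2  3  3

Best path: [0,2] [1,2] [2,2] [2,1] [2,0]
Cost: 9 + 7 + 3 + 3 + 2 = 24

24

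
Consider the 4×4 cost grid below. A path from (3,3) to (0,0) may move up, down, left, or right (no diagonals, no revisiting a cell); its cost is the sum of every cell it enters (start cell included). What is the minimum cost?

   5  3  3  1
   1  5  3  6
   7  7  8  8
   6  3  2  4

Path [3,3] [3,2] [3,1] [2,1] [1,1] [1,0] [0,0]: 4 + 2 + 3 + 7 + 5 + 1 + 5 = 27.

27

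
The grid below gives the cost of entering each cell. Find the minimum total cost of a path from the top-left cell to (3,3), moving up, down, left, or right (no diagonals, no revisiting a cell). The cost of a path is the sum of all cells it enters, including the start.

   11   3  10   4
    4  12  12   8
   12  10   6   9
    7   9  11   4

49

Cheapest: r0c0→r0c1→r0c2→r0c3→r1c3→r2c3→r3c3
  11 + 3 + 10 + 4 + 8 + 9 + 4 = 49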